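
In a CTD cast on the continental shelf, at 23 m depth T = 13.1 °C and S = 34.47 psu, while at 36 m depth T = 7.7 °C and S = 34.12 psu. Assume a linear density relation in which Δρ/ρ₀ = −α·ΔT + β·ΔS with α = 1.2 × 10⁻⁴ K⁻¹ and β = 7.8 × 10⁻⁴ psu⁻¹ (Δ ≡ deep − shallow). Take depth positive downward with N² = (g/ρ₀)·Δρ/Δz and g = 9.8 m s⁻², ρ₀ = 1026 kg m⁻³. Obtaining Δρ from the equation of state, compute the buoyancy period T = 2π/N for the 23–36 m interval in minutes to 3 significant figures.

6.23 min

ΔT = -5.4 K, ΔS = -0.35 psu (deep − shallow).
Δρ/ρ₀ = −αΔT + βΔS = 6.48 × 10⁻⁴ − 2.73 × 10⁻⁴ = 3.75 × 10⁻⁴, so Δρ ≈ 0.3848 kg m⁻³.
N² = (g/ρ₀)·Δρ/Δz = g·(Δρ/ρ₀)/Δz = 9.8 × 3.75 × 10⁻⁴ / 13 = 2.8269 × 10⁻⁴ s⁻².
N = √(2.8269 × 10⁻⁴) = 0.016813 rad s⁻¹ → T = 2π/N = 373.71 s = 6.2285 min ≈ 6.23 min.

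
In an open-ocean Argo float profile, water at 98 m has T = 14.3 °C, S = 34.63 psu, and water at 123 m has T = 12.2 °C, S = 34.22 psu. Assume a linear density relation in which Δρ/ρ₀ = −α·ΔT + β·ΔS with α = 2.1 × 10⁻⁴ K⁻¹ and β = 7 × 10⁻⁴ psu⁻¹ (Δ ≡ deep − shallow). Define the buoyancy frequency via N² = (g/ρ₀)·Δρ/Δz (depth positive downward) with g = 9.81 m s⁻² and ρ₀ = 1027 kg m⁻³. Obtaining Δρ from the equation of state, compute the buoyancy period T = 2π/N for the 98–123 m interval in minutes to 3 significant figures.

13.5 min

ΔT = -2.1 K, ΔS = -0.41 psu (deep − shallow).
Δρ/ρ₀ = −αΔT + βΔS = 4.41 × 10⁻⁴ − 2.87 × 10⁻⁴ = 1.54 × 10⁻⁴, so Δρ ≈ 0.1582 kg m⁻³.
N² = (g/ρ₀)·Δρ/Δz = g·(Δρ/ρ₀)/Δz = 9.81 × 1.54 × 10⁻⁴ / 25 = 6.0430 × 10⁻⁵ s⁻².
N = √(6.0430 × 10⁻⁵) = 7.7737 × 10⁻³ rad s⁻¹ → T = 2π/N = 808.26 s = 13.471 min ≈ 13.5 min.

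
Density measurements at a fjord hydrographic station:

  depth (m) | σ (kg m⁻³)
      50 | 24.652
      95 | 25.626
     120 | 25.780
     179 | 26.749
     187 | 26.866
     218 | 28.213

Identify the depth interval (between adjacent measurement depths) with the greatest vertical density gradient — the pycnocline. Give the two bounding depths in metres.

Compute the density gradient over each adjacent pair:
  50–95 m: Δρ/Δz = 0.974/45 = 0.022 kg m⁻⁴
  95–120 m: Δρ/Δz = 0.154/25 = 6.2 × 10⁻³ kg m⁻⁴
  120–179 m: Δρ/Δz = 0.969/59 = 0.016 kg m⁻⁴
  179–187 m: Δρ/Δz = 0.117/8 = 0.015 kg m⁻⁴
  187–218 m: Δρ/Δz = 1.347/31 = 0.043 kg m⁻⁴
The largest gradient is in the 187–218 m interval — the pycnocline.

187–218 m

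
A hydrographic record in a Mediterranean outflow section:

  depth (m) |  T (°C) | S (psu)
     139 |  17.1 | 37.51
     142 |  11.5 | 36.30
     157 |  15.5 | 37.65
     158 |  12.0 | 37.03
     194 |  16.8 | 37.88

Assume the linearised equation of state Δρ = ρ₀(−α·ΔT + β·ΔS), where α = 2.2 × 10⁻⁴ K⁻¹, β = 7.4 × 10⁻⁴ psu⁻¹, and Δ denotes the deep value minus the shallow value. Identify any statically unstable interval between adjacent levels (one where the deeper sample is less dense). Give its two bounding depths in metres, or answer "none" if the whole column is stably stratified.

Evaluate Δρ/ρ₀ = −αΔT + βΔS across each adjacent pair:
  139–142 m: −αΔT+βΔS = −(2.2 × 10⁻⁴)(-5.6)+(7.4 × 10⁻⁴)(-1.21) = 3.4 × 10⁻⁴ → stable
  142–157 m: −αΔT+βΔS = −(2.2 × 10⁻⁴)(+4.0)+(7.4 × 10⁻⁴)(+1.35) = 1.2 × 10⁻⁴ → stable
  157–158 m: −αΔT+βΔS = −(2.2 × 10⁻⁴)(-3.5)+(7.4 × 10⁻⁴)(-0.62) = 3.1 × 10⁻⁴ → stable
  158–194 m: −αΔT+βΔS = −(2.2 × 10⁻⁴)(+4.8)+(7.4 × 10⁻⁴)(+0.85) = -4.3 × 10⁻⁴ → UNSTABLE
The 158–194 m interval has Δρ < 0: lighter water underlies denser water.

158–194 m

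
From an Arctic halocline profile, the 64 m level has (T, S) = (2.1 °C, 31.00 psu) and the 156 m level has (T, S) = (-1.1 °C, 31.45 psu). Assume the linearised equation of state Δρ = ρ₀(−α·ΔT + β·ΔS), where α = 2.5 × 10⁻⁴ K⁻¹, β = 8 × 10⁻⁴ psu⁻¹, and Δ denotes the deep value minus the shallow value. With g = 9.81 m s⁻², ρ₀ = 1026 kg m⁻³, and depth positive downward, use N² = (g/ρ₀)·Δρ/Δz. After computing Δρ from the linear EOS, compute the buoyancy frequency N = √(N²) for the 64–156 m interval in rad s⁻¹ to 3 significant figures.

0.0111 rad s⁻¹

ΔT = -3.2 K, ΔS = +0.45 psu (deep − shallow).
Δρ/ρ₀ = −αΔT + βΔS = 8.00 × 10⁻⁴ + 3.60 × 10⁻⁴ = 1.16 × 10⁻³, so Δρ ≈ 1.190 kg m⁻³.
N² = (g/ρ₀)·Δρ/Δz = g·(Δρ/ρ₀)/Δz = 9.81 × 1.16 × 10⁻³ / 92 = 1.2369 × 10⁻⁴ s⁻².
N = √(1.2369 × 10⁻⁴) = 0.011122 rad s⁻¹ ≈ 0.0111 rad s⁻¹.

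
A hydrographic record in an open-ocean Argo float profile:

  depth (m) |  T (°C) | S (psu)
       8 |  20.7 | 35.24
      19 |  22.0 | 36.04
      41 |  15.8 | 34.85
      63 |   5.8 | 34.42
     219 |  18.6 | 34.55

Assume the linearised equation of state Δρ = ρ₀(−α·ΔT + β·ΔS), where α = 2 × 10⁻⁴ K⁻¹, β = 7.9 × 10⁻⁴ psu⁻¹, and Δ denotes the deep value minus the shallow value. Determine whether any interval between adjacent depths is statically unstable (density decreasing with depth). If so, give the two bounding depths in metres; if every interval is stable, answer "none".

Evaluate Δρ/ρ₀ = −αΔT + βΔS across each adjacent pair:
  8–19 m: −αΔT+βΔS = −(2 × 10⁻⁴)(+1.3)+(7.9 × 10⁻⁴)(+0.80) = 3.7 × 10⁻⁴ → stable
  19–41 m: −αΔT+βΔS = −(2 × 10⁻⁴)(-6.2)+(7.9 × 10⁻⁴)(-1.19) = 3.0 × 10⁻⁴ → stable
  41–63 m: −αΔT+βΔS = −(2 × 10⁻⁴)(-10.0)+(7.9 × 10⁻⁴)(-0.43) = 1.7 × 10⁻³ → stable
  63–219 m: −αΔT+βΔS = −(2 × 10⁻⁴)(+12.8)+(7.9 × 10⁻⁴)(+0.13) = -2.5 × 10⁻³ → UNSTABLE
The 63–219 m interval has Δρ < 0: lighter water underlies denser water.

63–219 m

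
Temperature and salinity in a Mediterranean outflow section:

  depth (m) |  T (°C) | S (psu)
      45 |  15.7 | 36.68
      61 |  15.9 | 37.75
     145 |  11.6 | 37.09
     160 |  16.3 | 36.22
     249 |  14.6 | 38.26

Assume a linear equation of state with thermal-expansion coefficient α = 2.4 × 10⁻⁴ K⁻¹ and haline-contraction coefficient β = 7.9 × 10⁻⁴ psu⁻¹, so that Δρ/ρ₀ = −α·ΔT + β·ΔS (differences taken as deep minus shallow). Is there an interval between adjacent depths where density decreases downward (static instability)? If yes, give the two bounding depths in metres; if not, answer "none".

145–160 m

Evaluate Δρ/ρ₀ = −αΔT + βΔS across each adjacent pair:
  45–61 m: −αΔT+βΔS = −(2.4 × 10⁻⁴)(+0.2)+(7.9 × 10⁻⁴)(+1.07) = 8.0 × 10⁻⁴ → stable
  61–145 m: −αΔT+βΔS = −(2.4 × 10⁻⁴)(-4.3)+(7.9 × 10⁻⁴)(-0.66) = 5.1 × 10⁻⁴ → stable
  145–160 m: −αΔT+βΔS = −(2.4 × 10⁻⁴)(+4.7)+(7.9 × 10⁻⁴)(-0.87) = -1.8 × 10⁻³ → UNSTABLE
  160–249 m: −αΔT+βΔS = −(2.4 × 10⁻⁴)(-1.7)+(7.9 × 10⁻⁴)(+2.04) = 2.0 × 10⁻³ → stable
The 145–160 m interval has Δρ < 0: lighter water underlies denser water.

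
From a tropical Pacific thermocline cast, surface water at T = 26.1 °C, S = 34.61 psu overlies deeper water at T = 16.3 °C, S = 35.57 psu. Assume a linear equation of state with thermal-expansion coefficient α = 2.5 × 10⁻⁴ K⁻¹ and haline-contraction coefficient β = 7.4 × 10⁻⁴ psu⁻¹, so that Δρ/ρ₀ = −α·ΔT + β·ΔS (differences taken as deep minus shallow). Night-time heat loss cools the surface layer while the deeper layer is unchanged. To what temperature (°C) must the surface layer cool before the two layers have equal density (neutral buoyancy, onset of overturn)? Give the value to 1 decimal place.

Neutral buoyancy requires Δρ = 0, i.e. −α(T_deep − T_surf′) + β(S_deep − S_surf) = 0.
T_surf′ = T_deep − (β/α)·ΔS = 16.3 − (7.4 × 10⁻⁴/2.5 × 10⁻⁴)·(+0.96) = 13.458 °C.
Cooling required: 26.1 − (13.458) = 12.642 °C.

13.5 °C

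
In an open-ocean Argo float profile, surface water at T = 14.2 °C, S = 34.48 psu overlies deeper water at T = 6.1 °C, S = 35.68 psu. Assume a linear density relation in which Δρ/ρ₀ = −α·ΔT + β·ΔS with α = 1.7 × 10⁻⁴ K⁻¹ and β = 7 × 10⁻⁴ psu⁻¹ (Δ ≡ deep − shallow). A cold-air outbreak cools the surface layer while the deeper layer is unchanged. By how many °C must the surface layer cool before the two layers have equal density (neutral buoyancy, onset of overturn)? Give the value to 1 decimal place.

Neutral buoyancy requires Δρ = 0, i.e. −α(T_deep − T_surf′) + β(S_deep − S_surf) = 0.
T_surf′ = T_deep − (β/α)·ΔS = 6.1 − (7 × 10⁻⁴/1.7 × 10⁻⁴)·(+1.20) = 1.159 °C.
Cooling required: 14.2 − (1.159) = 13.041 °C.

13.0 °C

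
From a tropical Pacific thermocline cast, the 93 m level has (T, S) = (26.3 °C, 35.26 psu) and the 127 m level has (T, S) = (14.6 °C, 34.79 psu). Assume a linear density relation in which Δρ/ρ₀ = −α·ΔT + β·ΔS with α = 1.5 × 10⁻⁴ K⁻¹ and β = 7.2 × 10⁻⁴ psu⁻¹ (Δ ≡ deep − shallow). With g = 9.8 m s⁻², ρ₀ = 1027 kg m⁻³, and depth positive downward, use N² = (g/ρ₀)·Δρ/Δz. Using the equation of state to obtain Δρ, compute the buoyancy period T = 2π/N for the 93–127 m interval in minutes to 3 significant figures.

5.18 min

ΔT = -11.7 K, ΔS = -0.47 psu (deep − shallow).
Δρ/ρ₀ = −αΔT + βΔS = 1.755 × 10⁻³ − 3.384 × 10⁻⁴ = 1.4166 × 10⁻³, so Δρ ≈ 1.455 kg m⁻³.
N² = (g/ρ₀)·Δρ/Δz = g·(Δρ/ρ₀)/Δz = 9.8 × 1.4166 × 10⁻³ / 34 = 4.0831 × 10⁻⁴ s⁻².
N = √(4.0831 × 10⁻⁴) = 0.020207 rad s⁻¹ → T = 2π/N = 310.94 s = 5.1823 min ≈ 5.18 min.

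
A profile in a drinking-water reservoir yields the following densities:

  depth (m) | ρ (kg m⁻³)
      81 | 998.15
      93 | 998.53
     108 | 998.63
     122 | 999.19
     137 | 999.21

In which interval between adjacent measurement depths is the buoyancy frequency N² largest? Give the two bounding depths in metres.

Compute the density gradient over each adjacent pair:
  81–93 m: Δρ/Δz = 0.38/12 = 0.032 kg m⁻⁴
  93–108 m: Δρ/Δz = 0.10/15 = 6.7 × 10⁻³ kg m⁻⁴
  108–122 m: Δρ/Δz = 0.56/14 = 0.040 kg m⁻⁴
  122–137 m: Δρ/Δz = 0.02/15 = 1.3 × 10⁻³ kg m⁻⁴
The largest gradient is in the 108–122 m interval — the pycnocline.

108–122 m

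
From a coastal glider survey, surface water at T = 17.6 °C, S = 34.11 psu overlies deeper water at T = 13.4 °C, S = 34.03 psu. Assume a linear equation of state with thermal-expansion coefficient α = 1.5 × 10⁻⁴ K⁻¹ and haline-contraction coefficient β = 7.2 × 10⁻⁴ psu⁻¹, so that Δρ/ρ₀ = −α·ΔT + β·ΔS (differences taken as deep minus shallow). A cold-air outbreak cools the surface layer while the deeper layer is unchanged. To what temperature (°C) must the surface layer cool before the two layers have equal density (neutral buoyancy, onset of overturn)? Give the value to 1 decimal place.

13.8 °C

Neutral buoyancy requires Δρ = 0, i.e. −α(T_deep − T_surf′) + β(S_deep − S_surf) = 0.
T_surf′ = T_deep − (β/α)·ΔS = 13.4 − (7.2 × 10⁻⁴/1.5 × 10⁻⁴)·(-0.08) = 13.784 °C.
Cooling required: 17.6 − (13.784) = 3.816 °C.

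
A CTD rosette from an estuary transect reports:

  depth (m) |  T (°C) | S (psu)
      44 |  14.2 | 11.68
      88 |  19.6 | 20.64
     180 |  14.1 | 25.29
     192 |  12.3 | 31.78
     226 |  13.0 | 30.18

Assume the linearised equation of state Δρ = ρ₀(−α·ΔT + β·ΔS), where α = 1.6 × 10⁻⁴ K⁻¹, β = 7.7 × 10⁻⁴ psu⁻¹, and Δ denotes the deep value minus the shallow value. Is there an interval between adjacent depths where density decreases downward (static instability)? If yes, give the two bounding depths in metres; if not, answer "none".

192–226 m

Evaluate Δρ/ρ₀ = −αΔT + βΔS across each adjacent pair:
  44–88 m: −αΔT+βΔS = −(1.6 × 10⁻⁴)(+5.4)+(7.7 × 10⁻⁴)(+8.96) = 6.0 × 10⁻³ → stable
  88–180 m: −αΔT+βΔS = −(1.6 × 10⁻⁴)(-5.5)+(7.7 × 10⁻⁴)(+4.65) = 4.5 × 10⁻³ → stable
  180–192 m: −αΔT+βΔS = −(1.6 × 10⁻⁴)(-1.8)+(7.7 × 10⁻⁴)(+6.49) = 5.3 × 10⁻³ → stable
  192–226 m: −αΔT+βΔS = −(1.6 × 10⁻⁴)(+0.7)+(7.7 × 10⁻⁴)(-1.60) = -1.3 × 10⁻³ → UNSTABLE
The 192–226 m interval has Δρ < 0: lighter water underlies denser water.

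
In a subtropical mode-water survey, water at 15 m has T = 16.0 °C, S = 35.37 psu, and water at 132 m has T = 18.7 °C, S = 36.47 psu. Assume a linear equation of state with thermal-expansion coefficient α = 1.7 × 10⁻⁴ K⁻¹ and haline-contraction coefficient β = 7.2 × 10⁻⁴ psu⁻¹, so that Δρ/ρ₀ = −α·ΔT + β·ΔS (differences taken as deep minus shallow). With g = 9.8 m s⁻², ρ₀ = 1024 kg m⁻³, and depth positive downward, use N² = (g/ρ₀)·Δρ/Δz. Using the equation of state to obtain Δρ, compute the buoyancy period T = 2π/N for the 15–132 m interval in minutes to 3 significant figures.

ΔT = +2.7 K, ΔS = +1.10 psu (deep − shallow).
Δρ/ρ₀ = −αΔT + βΔS = -4.59 × 10⁻⁴ + 7.92 × 10⁻⁴ = 3.33 × 10⁻⁴, so Δρ ≈ 0.3410 kg m⁻³.
N² = (g/ρ₀)·Δρ/Δz = g·(Δρ/ρ₀)/Δz = 9.8 × 3.33 × 10⁻⁴ / 117 = 2.7892 × 10⁻⁵ s⁻².
N = √(2.7892 × 10⁻⁵) = 5.2813 × 10⁻³ rad s⁻¹ → T = 2π/N = 1.1897 × 10³ s = 19.828 min ≈ 19.8 min.

19.8 min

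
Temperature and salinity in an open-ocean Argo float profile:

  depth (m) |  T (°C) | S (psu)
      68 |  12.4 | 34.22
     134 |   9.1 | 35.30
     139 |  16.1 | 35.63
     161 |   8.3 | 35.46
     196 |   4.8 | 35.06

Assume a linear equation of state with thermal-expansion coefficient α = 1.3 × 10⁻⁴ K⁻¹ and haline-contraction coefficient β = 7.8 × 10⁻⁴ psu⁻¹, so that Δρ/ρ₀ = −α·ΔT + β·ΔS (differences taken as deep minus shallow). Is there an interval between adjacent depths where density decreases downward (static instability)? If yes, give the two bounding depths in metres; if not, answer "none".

134–139 m

Evaluate Δρ/ρ₀ = −αΔT + βΔS across each adjacent pair:
  68–134 m: −αΔT+βΔS = −(1.3 × 10⁻⁴)(-3.3)+(7.8 × 10⁻⁴)(+1.08) = 1.3 × 10⁻³ → stable
  134–139 m: −αΔT+βΔS = −(1.3 × 10⁻⁴)(+7.0)+(7.8 × 10⁻⁴)(+0.33) = -6.5 × 10⁻⁴ → UNSTABLE
  139–161 m: −αΔT+βΔS = −(1.3 × 10⁻⁴)(-7.8)+(7.8 × 10⁻⁴)(-0.17) = 8.8 × 10⁻⁴ → stable
  161–196 m: −αΔT+βΔS = −(1.3 × 10⁻⁴)(-3.5)+(7.8 × 10⁻⁴)(-0.40) = 1.4 × 10⁻⁴ → stable
The 134–139 m interval has Δρ < 0: lighter water underlies denser water.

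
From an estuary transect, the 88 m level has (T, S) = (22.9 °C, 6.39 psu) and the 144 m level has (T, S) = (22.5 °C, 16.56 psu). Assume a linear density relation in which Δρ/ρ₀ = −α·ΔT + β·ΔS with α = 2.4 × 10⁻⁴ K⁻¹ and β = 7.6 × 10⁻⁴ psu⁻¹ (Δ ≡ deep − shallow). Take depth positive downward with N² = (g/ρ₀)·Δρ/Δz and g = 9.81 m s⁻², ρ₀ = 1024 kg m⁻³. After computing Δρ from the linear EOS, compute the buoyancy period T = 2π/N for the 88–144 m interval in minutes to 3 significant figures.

2.83 min

ΔT = -0.4 K, ΔS = +10.17 psu (deep − shallow).
Δρ/ρ₀ = −αΔT + βΔS = 9.60 × 10⁻⁵ + 7.7292 × 10⁻³ = 7.8252 × 10⁻³, so Δρ ≈ 8.013 kg m⁻³.
N² = (g/ρ₀)·Δρ/Δz = g·(Δρ/ρ₀)/Δz = 9.81 × 7.8252 × 10⁻³ / 56 = 1.3708 × 10⁻³ s⁻².
N = √(1.3708 × 10⁻³) = 0.037024 rad s⁻¹ → T = 2π/N = 169.71 s = 2.8285 min ≈ 2.83 min.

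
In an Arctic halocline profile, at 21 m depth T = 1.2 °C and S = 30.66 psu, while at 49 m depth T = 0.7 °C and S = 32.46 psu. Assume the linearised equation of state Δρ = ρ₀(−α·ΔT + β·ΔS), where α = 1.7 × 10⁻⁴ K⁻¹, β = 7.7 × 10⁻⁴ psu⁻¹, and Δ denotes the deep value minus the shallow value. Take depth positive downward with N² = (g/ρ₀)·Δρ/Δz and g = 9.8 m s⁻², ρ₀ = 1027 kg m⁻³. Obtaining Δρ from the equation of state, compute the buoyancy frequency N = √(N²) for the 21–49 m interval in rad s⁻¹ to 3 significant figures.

0.0227 rad s⁻¹

ΔT = -0.5 K, ΔS = +1.80 psu (deep − shallow).
Δρ/ρ₀ = −αΔT + βΔS = 8.50 × 10⁻⁵ + 1.386 × 10⁻³ = 1.471 × 10⁻³, so Δρ ≈ 1.511 kg m⁻³.
N² = (g/ρ₀)·Δρ/Δz = g·(Δρ/ρ₀)/Δz = 9.8 × 1.471 × 10⁻³ / 28 = 5.1485 × 10⁻⁴ s⁻².
N = √(5.1485 × 10⁻⁴) = 0.022690 rad s⁻¹ ≈ 0.0227 rad s⁻¹.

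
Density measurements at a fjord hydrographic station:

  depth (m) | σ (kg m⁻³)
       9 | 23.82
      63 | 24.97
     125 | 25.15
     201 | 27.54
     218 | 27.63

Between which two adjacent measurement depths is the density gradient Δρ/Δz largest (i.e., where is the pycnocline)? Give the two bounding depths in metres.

125–201 m

Compute the density gradient over each adjacent pair:
  9–63 m: Δρ/Δz = 1.15/54 = 0.021 kg m⁻⁴
  63–125 m: Δρ/Δz = 0.18/62 = 2.9 × 10⁻³ kg m⁻⁴
  125–201 m: Δρ/Δz = 2.39/76 = 0.031 kg m⁻⁴
  201–218 m: Δρ/Δz = 0.09/17 = 5.3 × 10⁻³ kg m⁻⁴
The largest gradient is in the 125–201 m interval — the pycnocline.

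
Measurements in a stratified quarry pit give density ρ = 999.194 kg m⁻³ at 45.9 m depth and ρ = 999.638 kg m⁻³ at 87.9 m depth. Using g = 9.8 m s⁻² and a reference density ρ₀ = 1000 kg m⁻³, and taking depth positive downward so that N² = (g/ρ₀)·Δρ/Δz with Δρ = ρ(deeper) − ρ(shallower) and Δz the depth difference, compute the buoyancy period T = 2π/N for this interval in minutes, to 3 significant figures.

10.3 min

Δρ = 999.638 − 999.194 = 0.444 kg m⁻³ over Δz = 87.9 − 45.9 = 42 m.
N² = (9.8/1000) × (0.444/42) = 1.0360 × 10⁻⁴ s⁻².
N = √(1.0360 × 10⁻⁴) = 0.010178 rad s⁻¹, so T = 2π/N = 617.33 s = 10.289 min ≈ 10.3 min.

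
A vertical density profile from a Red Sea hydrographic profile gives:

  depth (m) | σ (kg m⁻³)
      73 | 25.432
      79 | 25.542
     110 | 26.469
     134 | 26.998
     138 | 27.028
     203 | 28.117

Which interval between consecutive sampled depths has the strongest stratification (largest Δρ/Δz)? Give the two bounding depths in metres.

Compute the density gradient over each adjacent pair:
  73–79 m: Δρ/Δz = 0.110/6 = 0.018 kg m⁻⁴
  79–110 m: Δρ/Δz = 0.927/31 = 0.030 kg m⁻⁴
  110–134 m: Δρ/Δz = 0.529/24 = 0.022 kg m⁻⁴
  134–138 m: Δρ/Δz = 0.030/4 = 7.5 × 10⁻³ kg m⁻⁴
  138–203 m: Δρ/Δz = 1.089/65 = 0.017 kg m⁻⁴
The largest gradient is in the 79–110 m interval — the pycnocline.

79–110 m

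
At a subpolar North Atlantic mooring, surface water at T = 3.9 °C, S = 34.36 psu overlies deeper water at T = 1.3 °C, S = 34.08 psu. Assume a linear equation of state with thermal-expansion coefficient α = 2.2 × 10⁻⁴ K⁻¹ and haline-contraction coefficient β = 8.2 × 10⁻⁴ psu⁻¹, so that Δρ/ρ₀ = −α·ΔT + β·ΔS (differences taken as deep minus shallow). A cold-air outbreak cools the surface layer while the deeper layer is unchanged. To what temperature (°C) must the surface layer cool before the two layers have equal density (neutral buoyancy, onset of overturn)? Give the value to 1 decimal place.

Neutral buoyancy requires Δρ = 0, i.e. −α(T_deep − T_surf′) + β(S_deep − S_surf) = 0.
T_surf′ = T_deep − (β/α)·ΔS = 1.3 − (8.2 × 10⁻⁴/2.2 × 10⁻⁴)·(-0.28) = 2.344 °C.
Cooling required: 3.9 − (2.344) = 1.556 °C.

2.3 °C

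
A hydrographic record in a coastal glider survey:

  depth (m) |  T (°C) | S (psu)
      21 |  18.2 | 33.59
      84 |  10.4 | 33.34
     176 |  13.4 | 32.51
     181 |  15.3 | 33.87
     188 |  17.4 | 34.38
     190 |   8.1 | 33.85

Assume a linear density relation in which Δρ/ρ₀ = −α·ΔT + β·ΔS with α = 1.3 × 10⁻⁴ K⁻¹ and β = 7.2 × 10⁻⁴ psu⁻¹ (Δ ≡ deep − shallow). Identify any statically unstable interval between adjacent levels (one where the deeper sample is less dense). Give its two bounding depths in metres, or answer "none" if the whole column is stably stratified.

84–176 m

Evaluate Δρ/ρ₀ = −αΔT + βΔS across each adjacent pair:
  21–84 m: −αΔT+βΔS = −(1.3 × 10⁻⁴)(-7.8)+(7.2 × 10⁻⁴)(-0.25) = 8.3 × 10⁻⁴ → stable
  84–176 m: −αΔT+βΔS = −(1.3 × 10⁻⁴)(+3.0)+(7.2 × 10⁻⁴)(-0.83) = -9.9 × 10⁻⁴ → UNSTABLE
  176–181 m: −αΔT+βΔS = −(1.3 × 10⁻⁴)(+1.9)+(7.2 × 10⁻⁴)(+1.36) = 7.3 × 10⁻⁴ → stable
  181–188 m: −αΔT+βΔS = −(1.3 × 10⁻⁴)(+2.1)+(7.2 × 10⁻⁴)(+0.51) = 9.4 × 10⁻⁵ → stable
  188–190 m: −αΔT+βΔS = −(1.3 × 10⁻⁴)(-9.3)+(7.2 × 10⁻⁴)(-0.53) = 8.3 × 10⁻⁴ → stable
The 84–176 m interval has Δρ < 0: lighter water underlies denser water.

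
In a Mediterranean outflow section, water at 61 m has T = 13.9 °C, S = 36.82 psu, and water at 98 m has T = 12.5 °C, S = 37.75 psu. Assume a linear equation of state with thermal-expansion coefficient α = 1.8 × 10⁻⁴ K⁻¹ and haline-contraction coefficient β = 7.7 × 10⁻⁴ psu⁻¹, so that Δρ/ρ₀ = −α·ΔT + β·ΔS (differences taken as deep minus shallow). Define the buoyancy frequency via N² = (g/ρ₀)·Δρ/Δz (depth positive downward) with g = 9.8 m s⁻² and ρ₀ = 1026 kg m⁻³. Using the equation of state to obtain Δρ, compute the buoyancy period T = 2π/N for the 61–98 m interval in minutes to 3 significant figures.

6.54 min

ΔT = -1.4 K, ΔS = +0.93 psu (deep − shallow).
Δρ/ρ₀ = −αΔT + βΔS = 2.52 × 10⁻⁴ + 7.161 × 10⁻⁴ = 9.681 × 10⁻⁴, so Δρ ≈ 0.9933 kg m⁻³.
N² = (g/ρ₀)·Δρ/Δz = g·(Δρ/ρ₀)/Δz = 9.8 × 9.681 × 10⁻⁴ / 37 = 2.5642 × 10⁻⁴ s⁻².
N = √(2.5642 × 10⁻⁴) = 0.016013 rad s⁻¹ → T = 2π/N = 392.38 s = 6.5397 min ≈ 6.54 min.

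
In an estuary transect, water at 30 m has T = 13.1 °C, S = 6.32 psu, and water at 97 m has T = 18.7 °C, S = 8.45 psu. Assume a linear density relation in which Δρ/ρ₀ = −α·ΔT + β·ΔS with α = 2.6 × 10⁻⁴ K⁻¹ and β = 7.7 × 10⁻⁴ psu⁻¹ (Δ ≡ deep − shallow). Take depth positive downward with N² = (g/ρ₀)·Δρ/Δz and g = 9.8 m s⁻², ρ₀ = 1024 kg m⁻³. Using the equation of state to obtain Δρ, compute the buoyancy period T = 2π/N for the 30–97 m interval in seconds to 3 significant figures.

1.21 × 10³ s

ΔT = +5.6 K, ΔS = +2.13 psu (deep − shallow).
Δρ/ρ₀ = −αΔT + βΔS = -1.456 × 10⁻³ + 1.6401 × 10⁻³ = 1.841 × 10⁻⁴, so Δρ ≈ 0.1885 kg m⁻³.
N² = (g/ρ₀)·Δρ/Δz = g·(Δρ/ρ₀)/Δz = 9.8 × 1.841 × 10⁻⁴ / 67 = 2.6928 × 10⁻⁵ s⁻².
N = √(2.6928 × 10⁻⁵) = 5.1892 × 10⁻³ rad s⁻¹ → T = 2π/N = 1.2108 × 10³ s ≈ 1.21 × 10³ s.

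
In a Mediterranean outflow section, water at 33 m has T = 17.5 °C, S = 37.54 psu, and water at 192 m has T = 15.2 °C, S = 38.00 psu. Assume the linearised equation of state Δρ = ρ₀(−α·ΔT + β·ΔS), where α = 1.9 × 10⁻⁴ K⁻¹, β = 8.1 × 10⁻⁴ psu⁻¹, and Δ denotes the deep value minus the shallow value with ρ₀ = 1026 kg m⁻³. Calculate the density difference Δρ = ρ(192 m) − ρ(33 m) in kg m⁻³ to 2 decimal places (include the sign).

+0.83 kg m⁻³

ΔT = -2.3 K, ΔS = +0.46 psu (deep − shallow).
Δρ/ρ₀ = −(1.9 × 10⁻⁴)(-2.3) + (8.1 × 10⁻⁴)(+0.46) = 8.096 × 10⁻⁴.
Δρ = 1026 × (8.096 × 10⁻⁴) = +0.83 kg m⁻³.
Positive Δρ: denser below, stable.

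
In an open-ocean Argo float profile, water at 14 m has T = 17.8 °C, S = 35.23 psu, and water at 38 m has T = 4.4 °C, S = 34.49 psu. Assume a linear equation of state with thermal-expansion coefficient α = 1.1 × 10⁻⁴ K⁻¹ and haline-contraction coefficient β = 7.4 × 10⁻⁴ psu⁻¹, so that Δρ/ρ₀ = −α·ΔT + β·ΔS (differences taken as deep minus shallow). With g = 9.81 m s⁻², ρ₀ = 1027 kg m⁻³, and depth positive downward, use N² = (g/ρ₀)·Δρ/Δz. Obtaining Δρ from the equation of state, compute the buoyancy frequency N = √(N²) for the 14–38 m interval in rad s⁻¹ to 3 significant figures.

ΔT = -13.4 K, ΔS = -0.74 psu (deep − shallow).
Δρ/ρ₀ = −αΔT + βΔS = 1.474 × 10⁻³ − 5.476 × 10⁻⁴ = 9.264 × 10⁻⁴, so Δρ ≈ 0.9514 kg m⁻³.
N² = (g/ρ₀)·Δρ/Δz = g·(Δρ/ρ₀)/Δz = 9.81 × 9.264 × 10⁻⁴ / 24 = 3.7867 × 10⁻⁴ s⁻².
N = √(3.7867 × 10⁻⁴) = 0.019459 rad s⁻¹ ≈ 0.0195 rad s⁻¹.

0.0195 rad s⁻¹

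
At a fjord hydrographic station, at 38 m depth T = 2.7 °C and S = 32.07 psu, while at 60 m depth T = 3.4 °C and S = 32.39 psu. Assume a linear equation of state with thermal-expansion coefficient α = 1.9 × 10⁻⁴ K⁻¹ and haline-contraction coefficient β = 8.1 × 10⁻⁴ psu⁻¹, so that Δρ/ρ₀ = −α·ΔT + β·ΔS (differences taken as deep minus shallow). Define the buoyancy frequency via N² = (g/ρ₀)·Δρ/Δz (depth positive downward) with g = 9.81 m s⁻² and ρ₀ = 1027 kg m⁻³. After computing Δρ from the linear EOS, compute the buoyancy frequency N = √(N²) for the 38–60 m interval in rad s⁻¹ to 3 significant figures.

ΔT = +0.7 K, ΔS = +0.32 psu (deep − shallow).
Δρ/ρ₀ = −αΔT + βΔS = -1.33 × 10⁻⁴ + 2.592 × 10⁻⁴ = 1.262 × 10⁻⁴, so Δρ ≈ 0.1296 kg m⁻³.
N² = (g/ρ₀)·Δρ/Δz = g·(Δρ/ρ₀)/Δz = 9.81 × 1.262 × 10⁻⁴ / 22 = 5.6274 × 10⁻⁵ s⁻².
N = √(5.6274 × 10⁻⁵) = 7.5016 × 10⁻³ rad s⁻¹ ≈ 7.50 × 10⁻³ rad s⁻¹.

7.50 × 10⁻³ rad s⁻¹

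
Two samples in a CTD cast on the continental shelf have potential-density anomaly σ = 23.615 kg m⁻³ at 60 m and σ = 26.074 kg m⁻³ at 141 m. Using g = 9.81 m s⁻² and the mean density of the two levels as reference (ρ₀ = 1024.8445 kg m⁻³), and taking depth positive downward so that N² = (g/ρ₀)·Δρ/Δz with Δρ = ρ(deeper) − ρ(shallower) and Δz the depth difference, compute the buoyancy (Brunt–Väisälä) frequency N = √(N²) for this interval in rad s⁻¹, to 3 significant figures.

0.0170 rad s⁻¹

Δρ = 1026.074 − 1023.615 = 2.459 kg m⁻³ over Δz = 141 − 60 = 81 m.
N² = (9.81/1024.8445) × (2.459/81) = 2.9059 × 10⁻⁴ s⁻².
N = √(2.9059 × 10⁻⁴) = 0.017047 rad s⁻¹ ≈ 0.0170 rad s⁻¹.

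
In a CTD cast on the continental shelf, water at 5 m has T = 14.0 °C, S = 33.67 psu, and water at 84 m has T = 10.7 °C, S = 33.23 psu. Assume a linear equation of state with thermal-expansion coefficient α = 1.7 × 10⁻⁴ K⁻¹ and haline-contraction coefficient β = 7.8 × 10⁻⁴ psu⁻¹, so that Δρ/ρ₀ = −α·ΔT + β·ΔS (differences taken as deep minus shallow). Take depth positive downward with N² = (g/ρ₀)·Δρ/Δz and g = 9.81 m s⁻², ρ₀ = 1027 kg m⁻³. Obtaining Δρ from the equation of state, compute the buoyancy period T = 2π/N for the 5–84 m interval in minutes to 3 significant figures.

ΔT = -3.3 K, ΔS = -0.44 psu (deep − shallow).
Δρ/ρ₀ = −αΔT + βΔS = 5.61 × 10⁻⁴ − 3.432 × 10⁻⁴ = 2.178 × 10⁻⁴, so Δρ ≈ 0.2237 kg m⁻³.
N² = (g/ρ₀)·Δρ/Δz = g·(Δρ/ρ₀)/Δz = 9.81 × 2.178 × 10⁻⁴ / 79 = 2.7046 × 10⁻⁵ s⁻².
N = √(2.7046 × 10⁻⁵) = 5.2006 × 10⁻³ rad s⁻¹ → T = 2π/N = 1.2082 × 10³ s = 20.137 min ≈ 20.1 min.

20.1 min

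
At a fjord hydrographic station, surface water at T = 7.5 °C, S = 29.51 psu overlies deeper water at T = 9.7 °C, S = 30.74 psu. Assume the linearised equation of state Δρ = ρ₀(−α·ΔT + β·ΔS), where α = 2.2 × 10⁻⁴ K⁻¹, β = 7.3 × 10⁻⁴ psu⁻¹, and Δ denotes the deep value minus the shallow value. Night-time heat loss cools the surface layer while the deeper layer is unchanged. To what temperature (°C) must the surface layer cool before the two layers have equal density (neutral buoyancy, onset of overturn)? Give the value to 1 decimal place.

Neutral buoyancy requires Δρ = 0, i.e. −α(T_deep − T_surf′) + β(S_deep − S_surf) = 0.
T_surf′ = T_deep − (β/α)·ΔS = 9.7 − (7.3 × 10⁻⁴/2.2 × 10⁻⁴)·(+1.23) = 5.619 °C.
Cooling required: 7.5 − (5.619) = 1.881 °C.

5.6 °C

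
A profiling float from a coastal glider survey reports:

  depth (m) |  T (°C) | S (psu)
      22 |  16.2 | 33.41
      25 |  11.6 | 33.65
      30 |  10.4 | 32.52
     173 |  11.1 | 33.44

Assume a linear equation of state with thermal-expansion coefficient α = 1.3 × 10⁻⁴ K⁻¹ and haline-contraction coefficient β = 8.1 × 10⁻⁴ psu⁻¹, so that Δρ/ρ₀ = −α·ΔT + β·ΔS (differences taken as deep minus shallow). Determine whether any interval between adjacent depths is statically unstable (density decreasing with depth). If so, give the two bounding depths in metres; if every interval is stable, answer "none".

Evaluate Δρ/ρ₀ = −αΔT + βΔS across each adjacent pair:
  22–25 m: −αΔT+βΔS = −(1.3 × 10⁻⁴)(-4.6)+(8.1 × 10⁻⁴)(+0.24) = 7.9 × 10⁻⁴ → stable
  25–30 m: −αΔT+βΔS = −(1.3 × 10⁻⁴)(-1.2)+(8.1 × 10⁻⁴)(-1.13) = -7.6 × 10⁻⁴ → UNSTABLE
  30–173 m: −αΔT+βΔS = −(1.3 × 10⁻⁴)(+0.7)+(8.1 × 10⁻⁴)(+0.92) = 6.5 × 10⁻⁴ → stable
The 25–30 m interval has Δρ < 0: lighter water underlies denser water.

25–30 m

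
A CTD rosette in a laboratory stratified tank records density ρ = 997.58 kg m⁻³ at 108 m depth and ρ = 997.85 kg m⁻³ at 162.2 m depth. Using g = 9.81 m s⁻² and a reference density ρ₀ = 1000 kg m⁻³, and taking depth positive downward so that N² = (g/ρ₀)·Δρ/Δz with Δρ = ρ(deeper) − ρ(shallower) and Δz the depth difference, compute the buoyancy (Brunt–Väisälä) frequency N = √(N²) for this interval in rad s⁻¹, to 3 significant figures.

6.99 × 10⁻³ rad s⁻¹

Δρ = 997.85 − 997.58 = 0.27 kg m⁻³ over Δz = 162.2 − 108 = 54.2 m.
N² = (9.81/1000) × (0.27/54.2) = 4.8869 × 10⁻⁵ s⁻².
N = √(4.8869 × 10⁻⁵) = 6.9906 × 10⁻³ rad s⁻¹ ≈ 6.99 × 10⁻³ rad s⁻¹.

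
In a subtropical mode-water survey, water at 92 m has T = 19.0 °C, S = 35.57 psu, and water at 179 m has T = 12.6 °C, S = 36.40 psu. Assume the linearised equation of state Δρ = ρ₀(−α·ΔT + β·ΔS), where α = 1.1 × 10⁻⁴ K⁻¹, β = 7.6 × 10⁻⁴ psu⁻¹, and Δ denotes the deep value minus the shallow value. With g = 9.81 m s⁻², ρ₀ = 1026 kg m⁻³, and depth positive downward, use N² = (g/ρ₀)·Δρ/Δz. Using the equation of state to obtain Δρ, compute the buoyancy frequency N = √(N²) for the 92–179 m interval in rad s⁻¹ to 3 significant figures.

0.0123 rad s⁻¹

ΔT = -6.4 K, ΔS = +0.83 psu (deep − shallow).
Δρ/ρ₀ = −αΔT + βΔS = 7.04 × 10⁻⁴ + 6.308 × 10⁻⁴ = 1.3348 × 10⁻³, so Δρ ≈ 1.370 kg m⁻³.
N² = (g/ρ₀)·Δρ/Δz = g·(Δρ/ρ₀)/Δz = 9.81 × 1.3348 × 10⁻³ / 87 = 1.5051 × 10⁻⁴ s⁻².
N = √(1.5051 × 10⁻⁴) = 0.012268 rad s⁻¹ ≈ 0.0123 rad s⁻¹.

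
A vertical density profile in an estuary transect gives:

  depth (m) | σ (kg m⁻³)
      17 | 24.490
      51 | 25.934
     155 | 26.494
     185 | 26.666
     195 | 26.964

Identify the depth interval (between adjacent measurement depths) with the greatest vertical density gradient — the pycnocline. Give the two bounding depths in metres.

Compute the density gradient over each adjacent pair:
  17–51 m: Δρ/Δz = 1.444/34 = 0.042 kg m⁻⁴
  51–155 m: Δρ/Δz = 0.560/104 = 5.4 × 10⁻³ kg m⁻⁴
  155–185 m: Δρ/Δz = 0.172/30 = 5.7 × 10⁻³ kg m⁻⁴
  185–195 m: Δρ/Δz = 0.298/10 = 0.030 kg m⁻⁴
The largest gradient is in the 17–51 m interval — the pycnocline.

17–51 m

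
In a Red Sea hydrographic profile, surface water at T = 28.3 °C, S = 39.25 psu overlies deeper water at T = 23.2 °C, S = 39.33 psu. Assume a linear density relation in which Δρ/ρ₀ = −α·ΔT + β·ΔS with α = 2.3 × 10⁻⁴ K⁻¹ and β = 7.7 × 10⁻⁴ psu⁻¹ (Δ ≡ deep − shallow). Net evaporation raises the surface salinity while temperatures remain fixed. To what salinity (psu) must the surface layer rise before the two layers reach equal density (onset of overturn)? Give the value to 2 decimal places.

40.85 psu

Neutral buoyancy requires −α(T_deep − T_surf) + β(S_deep − S_surf′) = 0.
S_surf′ = S_deep − (α/β)·ΔT = 39.33 − (2.3 × 10⁻⁴/7.7 × 10⁻⁴)·(-5.1) = 40.8534 psu.
Increase required: 40.8534 − 39.25 = 1.6034 psu.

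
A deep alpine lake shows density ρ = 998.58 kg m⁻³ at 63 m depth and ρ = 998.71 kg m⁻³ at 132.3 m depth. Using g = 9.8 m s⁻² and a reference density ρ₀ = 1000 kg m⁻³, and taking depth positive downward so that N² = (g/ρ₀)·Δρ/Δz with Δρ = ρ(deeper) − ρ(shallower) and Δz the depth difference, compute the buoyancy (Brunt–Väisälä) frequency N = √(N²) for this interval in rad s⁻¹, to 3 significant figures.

Δρ = 998.71 − 998.58 = 0.13 kg m⁻³ over Δz = 132.3 − 63 = 69.3 m.
N² = (9.8/1000) × (0.13/69.3) = 1.8384 × 10⁻⁵ s⁻².
N = √(1.8384 × 10⁻⁵) = 4.2877 × 10⁻³ rad s⁻¹ ≈ 4.29 × 10⁻³ rad s⁻¹.
Since Δρ > 0 the layer is stably stratified.

4.29 × 10⁻³ rad s⁻¹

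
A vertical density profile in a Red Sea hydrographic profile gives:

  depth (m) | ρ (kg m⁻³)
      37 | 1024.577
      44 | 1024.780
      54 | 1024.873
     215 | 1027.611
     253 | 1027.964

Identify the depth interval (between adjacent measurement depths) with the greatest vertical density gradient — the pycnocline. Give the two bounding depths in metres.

Compute the density gradient over each adjacent pair:
  37–44 m: Δρ/Δz = 0.203/7 = 0.029 kg m⁻⁴
  44–54 m: Δρ/Δz = 0.093/10 = 9.3 × 10⁻³ kg m⁻⁴
  54–215 m: Δρ/Δz = 2.738/161 = 0.017 kg m⁻⁴
  215–253 m: Δρ/Δz = 0.353/38 = 9.3 × 10⁻³ kg m⁻⁴
The largest gradient is in the 37–44 m interval — the pycnocline.

37–44 m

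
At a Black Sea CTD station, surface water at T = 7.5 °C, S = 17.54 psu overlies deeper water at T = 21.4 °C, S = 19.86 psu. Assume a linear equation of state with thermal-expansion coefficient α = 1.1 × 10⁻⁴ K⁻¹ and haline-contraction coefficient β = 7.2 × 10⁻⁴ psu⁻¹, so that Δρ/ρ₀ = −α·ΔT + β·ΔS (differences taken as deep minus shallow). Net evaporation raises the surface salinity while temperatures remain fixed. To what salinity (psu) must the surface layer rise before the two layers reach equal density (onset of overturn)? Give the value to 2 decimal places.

17.74 psu

Neutral buoyancy requires −α(T_deep − T_surf) + β(S_deep − S_surf′) = 0.
S_surf′ = S_deep − (α/β)·ΔT = 19.86 − (1.1 × 10⁻⁴/7.2 × 10⁻⁴)·(+13.9) = 17.7364 psu.
Increase required: 17.7364 − 17.54 = 0.1964 psu.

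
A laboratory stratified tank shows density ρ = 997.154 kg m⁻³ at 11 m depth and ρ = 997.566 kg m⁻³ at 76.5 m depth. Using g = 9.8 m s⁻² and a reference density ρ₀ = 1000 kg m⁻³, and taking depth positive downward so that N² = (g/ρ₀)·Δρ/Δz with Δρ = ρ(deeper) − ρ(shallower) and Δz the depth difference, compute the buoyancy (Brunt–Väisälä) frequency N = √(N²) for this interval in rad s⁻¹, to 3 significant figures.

7.85 × 10⁻³ rad s⁻¹

Δρ = 997.566 − 997.154 = 0.412 kg m⁻³ over Δz = 76.5 − 11 = 65.5 m.
N² = (9.8/1000) × (0.412/65.5) = 6.1643 × 10⁻⁵ s⁻².
N = √(6.1643 × 10⁻⁵) = 7.8513 × 10⁻³ rad s⁻¹ ≈ 7.85 × 10⁻³ rad s⁻¹.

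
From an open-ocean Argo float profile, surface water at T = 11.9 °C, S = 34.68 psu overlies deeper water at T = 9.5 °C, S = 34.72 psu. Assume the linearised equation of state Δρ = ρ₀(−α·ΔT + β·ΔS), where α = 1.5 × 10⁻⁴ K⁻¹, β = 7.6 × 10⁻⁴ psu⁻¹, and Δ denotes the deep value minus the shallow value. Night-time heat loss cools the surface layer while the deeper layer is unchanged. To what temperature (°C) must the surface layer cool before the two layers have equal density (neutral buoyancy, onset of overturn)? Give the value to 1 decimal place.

9.3 °C

Neutral buoyancy requires Δρ = 0, i.e. −α(T_deep − T_surf′) + β(S_deep − S_surf) = 0.
T_surf′ = T_deep − (β/α)·ΔS = 9.5 − (7.6 × 10⁻⁴/1.5 × 10⁻⁴)·(+0.04) = 9.297 °C.
Cooling required: 11.9 − (9.297) = 2.603 °C.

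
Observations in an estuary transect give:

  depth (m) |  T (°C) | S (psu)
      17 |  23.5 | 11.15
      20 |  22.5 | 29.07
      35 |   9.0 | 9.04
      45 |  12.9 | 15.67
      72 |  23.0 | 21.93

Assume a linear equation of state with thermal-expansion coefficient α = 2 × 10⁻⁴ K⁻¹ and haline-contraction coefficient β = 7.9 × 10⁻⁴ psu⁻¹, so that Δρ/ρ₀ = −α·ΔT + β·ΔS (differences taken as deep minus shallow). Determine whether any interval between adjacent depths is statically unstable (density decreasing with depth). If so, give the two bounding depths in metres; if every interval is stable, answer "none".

20–35 m

Evaluate Δρ/ρ₀ = −αΔT + βΔS across each adjacent pair:
  17–20 m: −αΔT+βΔS = −(2 × 10⁻⁴)(-1.0)+(7.9 × 10⁻⁴)(+17.92) = 0.014 → stable
  20–35 m: −αΔT+βΔS = −(2 × 10⁻⁴)(-13.5)+(7.9 × 10⁻⁴)(-20.03) = -0.013 → UNSTABLE
  35–45 m: −αΔT+βΔS = −(2 × 10⁻⁴)(+3.9)+(7.9 × 10⁻⁴)(+6.63) = 4.5 × 10⁻³ → stable
  45–72 m: −αΔT+βΔS = −(2 × 10⁻⁴)(+10.1)+(7.9 × 10⁻⁴)(+6.26) = 2.9 × 10⁻³ → stable
The 20–35 m interval has Δρ < 0: lighter water underlies denser water.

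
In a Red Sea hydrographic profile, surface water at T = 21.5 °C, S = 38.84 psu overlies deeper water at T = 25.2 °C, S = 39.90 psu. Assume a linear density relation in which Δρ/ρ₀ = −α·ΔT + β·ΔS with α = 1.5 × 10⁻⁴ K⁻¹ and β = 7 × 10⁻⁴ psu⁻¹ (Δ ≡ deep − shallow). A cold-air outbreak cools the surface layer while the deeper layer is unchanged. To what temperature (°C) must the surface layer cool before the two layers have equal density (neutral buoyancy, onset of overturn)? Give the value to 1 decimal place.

Neutral buoyancy requires Δρ = 0, i.e. −α(T_deep − T_surf′) + β(S_deep − S_surf) = 0.
T_surf′ = T_deep − (β/α)·ΔS = 25.2 − (7 × 10⁻⁴/1.5 × 10⁻⁴)·(+1.06) = 20.253 °C.
Cooling required: 21.5 − (20.253) = 1.247 °C.

20.3 °C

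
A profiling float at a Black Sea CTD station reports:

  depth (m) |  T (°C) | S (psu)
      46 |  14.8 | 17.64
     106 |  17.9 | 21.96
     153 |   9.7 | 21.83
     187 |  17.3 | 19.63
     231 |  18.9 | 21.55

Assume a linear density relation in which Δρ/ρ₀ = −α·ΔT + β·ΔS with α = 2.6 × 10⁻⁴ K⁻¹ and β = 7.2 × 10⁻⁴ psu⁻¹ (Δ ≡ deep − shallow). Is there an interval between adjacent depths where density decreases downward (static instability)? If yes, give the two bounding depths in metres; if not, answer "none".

Evaluate Δρ/ρ₀ = −αΔT + βΔS across each adjacent pair:
  46–106 m: −αΔT+βΔS = −(2.6 × 10⁻⁴)(+3.1)+(7.2 × 10⁻⁴)(+4.32) = 2.3 × 10⁻³ → stable
  106–153 m: −αΔT+βΔS = −(2.6 × 10⁻⁴)(-8.2)+(7.2 × 10⁻⁴)(-0.13) = 2.0 × 10⁻³ → stable
  153–187 m: −αΔT+βΔS = −(2.6 × 10⁻⁴)(+7.6)+(7.2 × 10⁻⁴)(-2.20) = -3.6 × 10⁻³ → UNSTABLE
  187–231 m: −αΔT+βΔS = −(2.6 × 10⁻⁴)(+1.6)+(7.2 × 10⁻⁴)(+1.92) = 9.7 × 10⁻⁴ → stable
The 153–187 m interval has Δρ < 0: lighter water underlies denser water.

153–187 m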